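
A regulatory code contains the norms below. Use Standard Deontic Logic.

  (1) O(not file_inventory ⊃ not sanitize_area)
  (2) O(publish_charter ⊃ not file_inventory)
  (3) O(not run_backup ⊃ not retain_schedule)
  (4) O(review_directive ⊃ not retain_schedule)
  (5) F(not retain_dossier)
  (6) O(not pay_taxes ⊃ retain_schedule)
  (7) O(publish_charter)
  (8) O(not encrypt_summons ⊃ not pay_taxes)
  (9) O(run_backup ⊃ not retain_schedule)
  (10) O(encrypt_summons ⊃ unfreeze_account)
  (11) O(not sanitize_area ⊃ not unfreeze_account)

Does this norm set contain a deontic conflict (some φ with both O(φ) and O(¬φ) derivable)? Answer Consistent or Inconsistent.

By case analysis on not run_backup: premise 3 gives O(not run_backup ⊃ not retain_schedule) and premise 9 gives O(run_backup ⊃ not retain_schedule), so O(not retain_schedule) either way.
Premise 6, O(not pay_taxes ⊃ retain_schedule), contraposes to O(not retain_schedule ⊃ pay_taxes); with O(not retain_schedule) we get O(pay_taxes).
Premise 8, O(not encrypt_summons ⊃ not pay_taxes), contraposes to O(pay_taxes ⊃ encrypt_summons); with O(pay_taxes) we get O(encrypt_summons).
With premise 10, O(encrypt_summons ⊃ unfreeze_account), the K-axiom yields O(unfreeze_account).
The contrapositive of premise 11 (O(not sanitize_area ⊃ not unfreeze_account)) is O(unfreeze_account ⊃ sanitize_area), and O(unfreeze_account) is already established, so O(sanitize_area).
Premise 1 is O(not file_inventory ⊃ not sanitize_area); contrapositively O(sanitize_area ⊃ file_inventory). Since O(sanitize_area) holds, K gives O(file_inventory).
The contrapositive of premise 2 (O(publish_charter ⊃ not file_inventory)) is O(file_inventory ⊃ not publish_charter), and O(file_inventory) is already established, so O(not publish_charter).
But premise 7 directly asserts O(publish_charter).
We now have both O(not publish_charter) and O(publish_charter) — publish_charter is simultaneously obligatory and forbidden, violating the D-axiom.

Inconsistent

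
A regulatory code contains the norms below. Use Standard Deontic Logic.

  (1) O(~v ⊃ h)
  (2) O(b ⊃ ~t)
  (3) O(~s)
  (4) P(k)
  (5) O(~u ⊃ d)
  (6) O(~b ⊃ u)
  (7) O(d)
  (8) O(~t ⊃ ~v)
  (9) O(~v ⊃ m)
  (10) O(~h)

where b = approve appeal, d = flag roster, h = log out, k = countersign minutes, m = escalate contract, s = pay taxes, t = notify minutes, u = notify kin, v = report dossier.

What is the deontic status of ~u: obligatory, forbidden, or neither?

Premise 10 gives O(~h).
Premise 1 is O(~v ⊃ h); contrapositively O(~h ⊃ v). Since O(~h) holds, K gives O(v).
The contrapositive of premise 8 (O(~t ⊃ ~v)) is O(v ⊃ t), and O(v) is already established, so O(t).
Premise 2, O(b ⊃ ~t), contraposes to O(t ⊃ ~b); with O(t) we get O(~b).
With premise 6, O(~b ⊃ u), the K-axiom yields O(u).
Premises 3, 4, 5, 7, 9 do not contribute to this derivation.
Thus O(u), which is F(~u): ~u is forbidden.

Forbidden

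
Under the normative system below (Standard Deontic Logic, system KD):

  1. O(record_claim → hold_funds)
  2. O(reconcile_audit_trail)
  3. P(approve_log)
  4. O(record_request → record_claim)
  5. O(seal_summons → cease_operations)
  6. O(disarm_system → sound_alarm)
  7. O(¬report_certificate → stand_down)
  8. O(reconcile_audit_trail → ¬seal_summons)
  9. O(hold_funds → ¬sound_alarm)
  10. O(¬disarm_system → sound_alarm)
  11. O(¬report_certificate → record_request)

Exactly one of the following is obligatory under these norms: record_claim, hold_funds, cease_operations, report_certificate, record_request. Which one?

Premises 6 and 10 are O(disarm_system → sound_alarm) and O(¬disarm_system → sound_alarm); every ideal world satisfies disarm_system or ¬disarm_system, so in either case sound_alarm holds — hence O(sound_alarm).
Premise 9 is O(hold_funds → ¬sound_alarm); contrapositively O(sound_alarm → ¬hold_funds). Since O(sound_alarm) holds, K gives O(¬hold_funds).
The contrapositive of premise 1 (O(record_claim → hold_funds)) is O(¬hold_funds → ¬record_claim), and O(¬hold_funds) is already established, so O(¬record_claim).
Premise 4 is O(record_request → record_claim); contrapositively O(¬record_claim → ¬record_request). Since O(¬record_claim) holds, K gives O(¬record_request).
The contrapositive of premise 11 (O(¬report_certificate → record_request)) is O(¬record_request → report_certificate), and O(¬record_request) is already established, so O(report_certificate).
So O(report_certificate) holds — report_certificate is obligatory. None of the other listed options is made obligatory by any chain of premises.

report_certificate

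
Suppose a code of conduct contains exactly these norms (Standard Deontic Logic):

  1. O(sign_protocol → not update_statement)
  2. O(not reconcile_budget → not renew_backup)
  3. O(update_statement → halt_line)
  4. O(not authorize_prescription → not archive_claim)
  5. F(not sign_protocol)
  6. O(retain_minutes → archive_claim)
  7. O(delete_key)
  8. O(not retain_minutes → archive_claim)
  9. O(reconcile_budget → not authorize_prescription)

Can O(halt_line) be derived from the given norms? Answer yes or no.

No

Premise 3 is O(update_statement → halt_line), but O(update_statement) is not derivable from the premises, so it does not yield O(halt_line).
No other premise forces O(halt_line). An ideal world satisfying every premise can still have halt_line false, so O(halt_line) is not derivable.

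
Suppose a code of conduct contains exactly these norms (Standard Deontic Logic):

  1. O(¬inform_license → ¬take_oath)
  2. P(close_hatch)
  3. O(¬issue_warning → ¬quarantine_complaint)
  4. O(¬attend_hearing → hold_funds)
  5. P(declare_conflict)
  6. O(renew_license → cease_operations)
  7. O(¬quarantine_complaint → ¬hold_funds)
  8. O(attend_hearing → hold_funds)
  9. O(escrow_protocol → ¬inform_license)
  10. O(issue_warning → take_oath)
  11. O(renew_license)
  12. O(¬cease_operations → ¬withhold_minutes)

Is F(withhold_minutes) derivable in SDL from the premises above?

Premise 12 is O(¬cease_operations → ¬withhold_minutes), but O(¬cease_operations) is not derivable from the premises, so it does not yield O(¬withhold_minutes).
No other premise forces O(¬withhold_minutes). An ideal world satisfying every premise can still have withhold_minutes true, so F(withhold_minutes) is not derivable.

No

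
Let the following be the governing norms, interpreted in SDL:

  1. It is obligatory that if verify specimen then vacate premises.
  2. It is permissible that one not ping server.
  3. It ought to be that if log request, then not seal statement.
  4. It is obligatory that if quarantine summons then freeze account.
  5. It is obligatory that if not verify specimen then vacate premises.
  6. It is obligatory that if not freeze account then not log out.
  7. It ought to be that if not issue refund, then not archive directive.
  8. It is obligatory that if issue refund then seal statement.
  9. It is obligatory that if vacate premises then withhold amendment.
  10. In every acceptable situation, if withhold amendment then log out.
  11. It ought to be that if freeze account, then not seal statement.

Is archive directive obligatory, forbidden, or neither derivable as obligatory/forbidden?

By case analysis on ¬verify_specimen: premise 5 gives O(¬verify_specimen → vacate_premises) and premise 1 gives O(verify_specimen → vacate_premises), so O(vacate_premises) either way.
From O(vacate_premises) and premise 9, O(vacate_premises → withhold_amendment), we obtain O(withhold_amendment).
Applying K to premise 10 (O(withhold_amendment → log_out)) and O(withhold_amendment) yields O(log_out).
The contrapositive of premise 6 (O(¬freeze_account → ¬log_out)) is O(log_out → freeze_account), and O(log_out) is already established, so O(freeze_account).
Premise 11 is O(freeze_account → ¬seal_statement); since O(freeze_account), deontic closure gives O(¬seal_statement).
Premise 8 is O(issue_refund → seal_statement); contrapositively O(¬seal_statement → ¬issue_refund). Since O(¬seal_statement) holds, K gives O(¬issue_refund).
With premise 7, O(¬issue_refund → ¬archive_directive), the K-axiom yields O(¬archive_directive).
Premises 2, 3, 4 do not contribute to this derivation.
Thus O(¬archive_directive), which is F(archive_directive): archive_directive is forbidden.

Forbidden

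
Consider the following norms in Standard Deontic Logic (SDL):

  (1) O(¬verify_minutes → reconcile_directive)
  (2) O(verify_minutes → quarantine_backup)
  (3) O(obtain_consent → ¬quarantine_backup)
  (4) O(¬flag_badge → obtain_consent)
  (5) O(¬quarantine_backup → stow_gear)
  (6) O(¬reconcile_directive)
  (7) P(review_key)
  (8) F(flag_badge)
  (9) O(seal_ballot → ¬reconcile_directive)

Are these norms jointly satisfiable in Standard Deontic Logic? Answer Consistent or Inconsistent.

Inconsistent

Premise 6 states O(¬reconcile_directive) outright.
Premise 1 is O(¬verify_minutes → reconcile_directive); contrapositively O(¬reconcile_directive → verify_minutes). Since O(¬reconcile_directive) holds, K gives O(verify_minutes).
Premise 2 is O(verify_minutes → quarantine_backup); since O(verify_minutes), deontic closure gives O(quarantine_backup).
Premise 3, O(obtain_consent → ¬quarantine_backup), contraposes to O(quarantine_backup → ¬obtain_consent); with O(quarantine_backup) we get O(¬obtain_consent).
Premise 4, O(¬flag_badge → obtain_consent), contraposes to O(¬obtain_consent → flag_badge); with O(¬obtain_consent) we get O(flag_badge).
Yet premise 8 is F(flag_badge), i.e. O(¬flag_badge).
We now have both O(flag_badge) and O(¬flag_badge) — flag_badge is simultaneously obligatory and forbidden, violating the D-axiom.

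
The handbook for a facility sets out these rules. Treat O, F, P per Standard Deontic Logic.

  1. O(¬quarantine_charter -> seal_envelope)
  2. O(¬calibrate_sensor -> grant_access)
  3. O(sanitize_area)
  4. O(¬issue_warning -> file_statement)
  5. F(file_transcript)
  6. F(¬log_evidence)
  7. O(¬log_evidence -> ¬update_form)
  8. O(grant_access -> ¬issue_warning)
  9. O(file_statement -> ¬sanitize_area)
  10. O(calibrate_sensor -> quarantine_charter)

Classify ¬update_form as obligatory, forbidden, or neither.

Neither

Premise 7 is O(¬log_evidence -> ¬update_form), but O(¬log_evidence) is not derivable from the premises, so it does not yield O(¬update_form).
No premise or chain of K-axiom applications forces O(¬update_form), and none forces O(update_form). So ¬update_form is neither obligatory nor forbidden under these norms.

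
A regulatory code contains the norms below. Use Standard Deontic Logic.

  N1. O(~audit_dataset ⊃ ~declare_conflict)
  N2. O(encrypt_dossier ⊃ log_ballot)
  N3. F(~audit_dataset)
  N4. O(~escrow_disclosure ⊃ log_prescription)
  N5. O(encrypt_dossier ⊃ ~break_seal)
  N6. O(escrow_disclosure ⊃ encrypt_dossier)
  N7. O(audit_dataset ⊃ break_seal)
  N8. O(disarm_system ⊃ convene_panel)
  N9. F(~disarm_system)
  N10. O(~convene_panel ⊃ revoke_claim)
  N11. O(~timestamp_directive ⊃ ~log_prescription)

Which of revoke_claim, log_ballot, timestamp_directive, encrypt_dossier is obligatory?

timestamp_directive

F(~audit_dataset) at premise 3 means O(audit_dataset).
Premise 7 is O(audit_dataset ⊃ break_seal); since O(audit_dataset), deontic closure gives O(break_seal).
Premise 5, O(encrypt_dossier ⊃ ~break_seal), contraposes to O(break_seal ⊃ ~encrypt_dossier); with O(break_seal) we get O(~encrypt_dossier).
Premise 6 is O(escrow_disclosure ⊃ encrypt_dossier); contrapositively O(~encrypt_dossier ⊃ ~escrow_disclosure). Since O(~encrypt_dossier) holds, K gives O(~escrow_disclosure).
With premise 4, O(~escrow_disclosure ⊃ log_prescription), the K-axiom yields O(log_prescription).
Premise 11 is O(~timestamp_directive ⊃ ~log_prescription); contrapositively O(log_prescription ⊃ timestamp_directive). Since O(log_prescription) holds, K gives O(timestamp_directive).
So O(timestamp_directive) holds — timestamp_directive is obligatory. None of the other listed options is made obligatory by any chain of premises.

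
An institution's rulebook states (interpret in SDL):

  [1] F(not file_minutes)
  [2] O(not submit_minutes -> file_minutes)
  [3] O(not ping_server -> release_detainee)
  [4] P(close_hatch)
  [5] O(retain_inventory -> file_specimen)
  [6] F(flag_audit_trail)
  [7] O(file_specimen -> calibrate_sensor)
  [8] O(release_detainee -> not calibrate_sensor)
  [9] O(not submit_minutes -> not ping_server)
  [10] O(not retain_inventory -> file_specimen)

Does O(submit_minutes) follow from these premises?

By case analysis on not retain_inventory: premise 10 gives O(not retain_inventory -> file_specimen) and premise 5 gives O(retain_inventory -> file_specimen), so O(file_specimen) either way.
With premise 7, O(file_specimen -> calibrate_sensor), the K-axiom yields O(calibrate_sensor).
Premise 8 is O(release_detainee -> not calibrate_sensor); contrapositively O(calibrate_sensor -> not release_detainee). Since O(calibrate_sensor) holds, K gives O(not release_detainee).
The contrapositive of premise 3 (O(not ping_server -> release_detainee)) is O(not release_detainee -> ping_server), and O(not release_detainee) is already established, so O(ping_server).
The contrapositive of premise 9 (O(not submit_minutes -> not ping_server)) is O(ping_server -> submit_minutes), and O(ping_server) is already established, so O(submit_minutes).
Premises 1, 2, 4, 6 do not contribute to this derivation.
So O(submit_minutes) follows.

Yes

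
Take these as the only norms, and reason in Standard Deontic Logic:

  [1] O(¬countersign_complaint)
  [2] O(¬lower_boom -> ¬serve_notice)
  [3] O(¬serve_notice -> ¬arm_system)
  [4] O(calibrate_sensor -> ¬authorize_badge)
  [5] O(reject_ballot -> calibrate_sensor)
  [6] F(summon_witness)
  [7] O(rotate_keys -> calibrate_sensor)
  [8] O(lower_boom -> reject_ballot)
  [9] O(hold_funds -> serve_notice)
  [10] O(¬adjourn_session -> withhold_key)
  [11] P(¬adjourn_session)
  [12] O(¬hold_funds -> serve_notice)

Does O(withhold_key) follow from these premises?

Premise 10 is O(¬adjourn_session -> withhold_key), but O(¬adjourn_session) is not derivable from the premises (the permission P(¬adjourn_session) asserts only ¬O(adjourn_session), not O(¬adjourn_session)), so it does not yield O(withhold_key).
No other premise forces O(withhold_key). An ideal world satisfying every premise can still have withhold_key false, so O(withhold_key) is not derivable.

No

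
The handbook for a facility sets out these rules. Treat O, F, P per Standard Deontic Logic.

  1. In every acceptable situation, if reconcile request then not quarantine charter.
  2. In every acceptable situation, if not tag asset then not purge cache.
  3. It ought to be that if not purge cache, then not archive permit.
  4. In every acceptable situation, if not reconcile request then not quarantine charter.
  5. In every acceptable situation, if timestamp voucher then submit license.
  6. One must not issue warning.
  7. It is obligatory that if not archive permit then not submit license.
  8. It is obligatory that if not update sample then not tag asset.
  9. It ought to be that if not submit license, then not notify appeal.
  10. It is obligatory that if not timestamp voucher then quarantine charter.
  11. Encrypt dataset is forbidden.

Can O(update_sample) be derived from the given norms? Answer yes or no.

Premises 1 and 4 are O(reconcile_request → ¬quarantine_charter) and O(¬reconcile_request → ¬quarantine_charter); every ideal world satisfies reconcile_request or ¬reconcile_request, so in either case ¬quarantine_charter holds — hence O(¬quarantine_charter).
Premise 10, O(¬timestamp_voucher → quarantine_charter), contraposes to O(¬quarantine_charter → timestamp_voucher); with O(¬quarantine_charter) we get O(timestamp_voucher).
Applying K to premise 5 (O(timestamp_voucher → submit_license)) and O(timestamp_voucher) yields O(submit_license).
Premise 7 is O(¬archive_permit → ¬submit_license); contrapositively O(submit_license → archive_permit). Since O(submit_license) holds, K gives O(archive_permit).
Premise 3, O(¬purge_cache → ¬archive_permit), contraposes to O(archive_permit → purge_cache); with O(archive_permit) we get O(purge_cache).
The contrapositive of premise 2 (O(¬tag_asset → ¬purge_cache)) is O(purge_cache → tag_asset), and O(purge_cache) is already established, so O(tag_asset).
Premise 8, O(¬update_sample → ¬tag_asset), contraposes to O(tag_asset → update_sample); with O(tag_asset) we get O(update_sample).
Premises 6, 9, 11 do not contribute to this derivation.
So O(update_sample) follows.

Yes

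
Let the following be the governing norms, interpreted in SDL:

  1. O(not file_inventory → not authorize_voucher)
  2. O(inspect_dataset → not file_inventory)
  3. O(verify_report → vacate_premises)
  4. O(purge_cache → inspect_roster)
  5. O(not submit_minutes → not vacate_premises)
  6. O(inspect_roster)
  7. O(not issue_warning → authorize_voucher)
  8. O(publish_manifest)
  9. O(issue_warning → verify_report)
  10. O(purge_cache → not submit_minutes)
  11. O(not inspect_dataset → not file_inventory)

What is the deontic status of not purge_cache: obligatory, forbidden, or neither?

Obligatory

Premises 11 and 2 are O(not inspect_dataset → not file_inventory) and O(inspect_dataset → not file_inventory); every ideal world satisfies not inspect_dataset or inspect_dataset, so in either case not file_inventory holds — hence O(not file_inventory).
From O(not file_inventory) and premise 1, O(not file_inventory → not authorize_voucher), we obtain O(not authorize_voucher).
The contrapositive of premise 7 (O(not issue_warning → authorize_voucher)) is O(not authorize_voucher → issue_warning), and O(not authorize_voucher) is already established, so O(issue_warning).
With premise 9, O(issue_warning → verify_report), the K-axiom yields O(verify_report).
With premise 3, O(verify_report → vacate_premises), the K-axiom yields O(vacate_premises).
The contrapositive of premise 5 (O(not submit_minutes → not vacate_premises)) is O(vacate_premises → submit_minutes), and O(vacate_premises) is already established, so O(submit_minutes).
The contrapositive of premise 10 (O(purge_cache → not submit_minutes)) is O(submit_minutes → not purge_cache), and O(submit_minutes) is already established, so O(not purge_cache).
Premises 4, 6, 8 do not contribute to this derivation.
Hence not purge_cache is obligatory.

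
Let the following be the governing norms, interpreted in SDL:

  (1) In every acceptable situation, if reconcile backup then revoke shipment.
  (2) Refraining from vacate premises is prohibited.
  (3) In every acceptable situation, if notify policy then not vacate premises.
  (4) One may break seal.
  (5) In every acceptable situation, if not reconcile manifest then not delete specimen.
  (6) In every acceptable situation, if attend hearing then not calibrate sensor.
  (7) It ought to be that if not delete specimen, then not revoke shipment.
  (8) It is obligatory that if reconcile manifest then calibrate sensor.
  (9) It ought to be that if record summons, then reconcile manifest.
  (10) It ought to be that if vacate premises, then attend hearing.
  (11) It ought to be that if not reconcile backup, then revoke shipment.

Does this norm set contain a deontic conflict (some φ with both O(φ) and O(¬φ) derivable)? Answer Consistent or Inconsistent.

Premises 11 and 1 are O(¬reconcile_backup → revoke_shipment) and O(reconcile_backup → revoke_shipment); every ideal world satisfies ¬reconcile_backup or reconcile_backup, so in either case revoke_shipment holds — hence O(revoke_shipment).
Premise 7, O(¬delete_specimen → ¬revoke_shipment), contraposes to O(revoke_shipment → delete_specimen); with O(revoke_shipment) we get O(delete_specimen).
Premise 5, O(¬reconcile_manifest → ¬delete_specimen), contraposes to O(delete_specimen → reconcile_manifest); with O(delete_specimen) we get O(reconcile_manifest).
Applying K to premise 8 (O(reconcile_manifest → calibrate_sensor)) and O(reconcile_manifest) yields O(calibrate_sensor).
Premise 6 is O(attend_hearing → ¬calibrate_sensor); contrapositively O(calibrate_sensor → ¬attend_hearing). Since O(calibrate_sensor) holds, K gives O(¬attend_hearing).
Premise 10, O(vacate_premises → attend_hearing), contraposes to O(¬attend_hearing → ¬vacate_premises); with O(¬attend_hearing) we get O(¬vacate_premises).
But premise 2, F(¬vacate_premises), means O(vacate_premises).
We now have both O(¬vacate_premises) and O(vacate_premises) — vacate_premises is simultaneously obligatory and forbidden, violating the D-axiom.

Inconsistent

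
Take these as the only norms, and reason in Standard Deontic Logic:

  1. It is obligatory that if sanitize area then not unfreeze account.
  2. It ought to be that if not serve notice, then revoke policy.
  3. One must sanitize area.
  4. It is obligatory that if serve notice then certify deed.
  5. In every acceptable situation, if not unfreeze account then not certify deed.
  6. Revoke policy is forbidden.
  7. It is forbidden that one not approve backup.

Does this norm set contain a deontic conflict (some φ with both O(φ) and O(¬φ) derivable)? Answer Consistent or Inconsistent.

Inconsistent

Premise 6 is F(revoke_policy), i.e. O(¬revoke_policy).
The contrapositive of premise 2 (O(¬serve_notice → revoke_policy)) is O(¬revoke_policy → serve_notice), and O(¬revoke_policy) is already established, so O(serve_notice).
Applying K to premise 4 (O(serve_notice → certify_deed)) and O(serve_notice) yields O(certify_deed).
The contrapositive of premise 5 (O(¬unfreeze_account → ¬certify_deed)) is O(certify_deed → unfreeze_account), and O(certify_deed) is already established, so O(unfreeze_account).
The contrapositive of premise 1 (O(sanitize_area → ¬unfreeze_account)) is O(unfreeze_account → ¬sanitize_area), and O(unfreeze_account) is already established, so O(¬sanitize_area).
However, premise 3 gives O(sanitize_area).
We now have both O(¬sanitize_area) and O(sanitize_area) — sanitize_area is simultaneously obligatory and forbidden, violating the D-axiom.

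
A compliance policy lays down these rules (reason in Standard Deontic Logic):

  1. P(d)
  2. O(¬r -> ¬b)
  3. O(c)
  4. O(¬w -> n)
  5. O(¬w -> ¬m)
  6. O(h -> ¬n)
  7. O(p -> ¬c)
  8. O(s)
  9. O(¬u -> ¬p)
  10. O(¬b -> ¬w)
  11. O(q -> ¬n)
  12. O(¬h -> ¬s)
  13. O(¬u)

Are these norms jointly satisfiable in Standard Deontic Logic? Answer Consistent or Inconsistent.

Premise 7 is O(p -> ¬c), but O(p) is not derivable from the premises, so it does not yield O(¬c).
So O(¬c) is not derivable, and the apparent clash with O(c) does not arise.
A world satisfying every obligation exists (e.g. b=true, c=true, d=false, h=true, m=false, n=false, p=false, q=false, r=true, s=true, u=false, w=true); no atom is both obligatory and forbidden, so the set is consistent.

Consistent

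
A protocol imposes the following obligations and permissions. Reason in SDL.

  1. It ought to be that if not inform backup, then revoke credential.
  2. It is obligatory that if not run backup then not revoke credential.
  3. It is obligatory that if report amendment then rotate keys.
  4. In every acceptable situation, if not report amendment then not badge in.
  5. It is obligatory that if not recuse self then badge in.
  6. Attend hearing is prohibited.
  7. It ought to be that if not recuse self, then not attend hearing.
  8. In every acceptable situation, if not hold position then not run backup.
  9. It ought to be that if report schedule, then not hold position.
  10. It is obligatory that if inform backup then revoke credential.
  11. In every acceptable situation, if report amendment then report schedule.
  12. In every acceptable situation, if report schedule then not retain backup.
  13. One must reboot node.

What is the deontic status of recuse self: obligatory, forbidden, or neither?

Obligatory

Premises 1 and 10 are O(¬inform_backup → revoke_credential) and O(inform_backup → revoke_credential); every ideal world satisfies ¬inform_backup or inform_backup, so in either case revoke_credential holds — hence O(revoke_credential).
The contrapositive of premise 2 (O(¬run_backup → ¬revoke_credential)) is O(revoke_credential → run_backup), and O(revoke_credential) is already established, so O(run_backup).
The contrapositive of premise 8 (O(¬hold_position → ¬run_backup)) is O(run_backup → hold_position), and O(run_backup) is already established, so O(hold_position).
Premise 9 is O(report_schedule → ¬hold_position); contrapositively O(hold_position → ¬report_schedule). Since O(hold_position) holds, K gives O(¬report_schedule).
The contrapositive of premise 11 (O(report_amendment → report_schedule)) is O(¬report_schedule → ¬report_amendment), and O(¬report_schedule) is already established, so O(¬report_amendment).
Premise 4 is O(¬report_amendment → ¬badge_in); since O(¬report_amendment), deontic closure gives O(¬badge_in).
Premise 5 is O(¬recuse_self → badge_in); contrapositively O(¬badge_in → recuse_self). Since O(¬badge_in) holds, K gives O(recuse_self).
Premises 3, 6, 7, 12, 13 do not contribute to this derivation.
Hence recuse_self is obligatory.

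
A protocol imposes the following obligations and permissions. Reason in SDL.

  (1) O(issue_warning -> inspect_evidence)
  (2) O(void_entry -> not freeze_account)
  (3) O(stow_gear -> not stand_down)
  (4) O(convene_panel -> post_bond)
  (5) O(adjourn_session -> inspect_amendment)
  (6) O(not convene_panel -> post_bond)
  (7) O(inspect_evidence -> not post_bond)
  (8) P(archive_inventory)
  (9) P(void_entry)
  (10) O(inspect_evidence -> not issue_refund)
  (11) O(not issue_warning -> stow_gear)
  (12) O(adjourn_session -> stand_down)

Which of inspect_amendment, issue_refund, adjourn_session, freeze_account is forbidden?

Premises 4 and 6 cover both cases: O(convene_panel -> post_bond) and O(not convene_panel -> post_bond). Since convene_panel ∨ not convene_panel is a tautology, O(post_bond) follows.
Premise 7 is O(inspect_evidence -> not post_bond); contrapositively O(post_bond -> not inspect_evidence). Since O(post_bond) holds, K gives O(not inspect_evidence).
The contrapositive of premise 1 (O(issue_warning -> inspect_evidence)) is O(not inspect_evidence -> not issue_warning), and O(not inspect_evidence) is already established, so O(not issue_warning).
From O(not issue_warning) and premise 11, O(not issue_warning -> stow_gear), we obtain O(stow_gear).
With premise 3, O(stow_gear -> not stand_down), the K-axiom yields O(not stand_down).
The contrapositive of premise 12 (O(adjourn_session -> stand_down)) is O(not stand_down -> not adjourn_session), and O(not stand_down) is already established, so O(not adjourn_session).
So O(not adjourn_session) holds, i.e. adjourn_session is forbidden. None of the other listed options is forbidden under the premises.

adjourn_session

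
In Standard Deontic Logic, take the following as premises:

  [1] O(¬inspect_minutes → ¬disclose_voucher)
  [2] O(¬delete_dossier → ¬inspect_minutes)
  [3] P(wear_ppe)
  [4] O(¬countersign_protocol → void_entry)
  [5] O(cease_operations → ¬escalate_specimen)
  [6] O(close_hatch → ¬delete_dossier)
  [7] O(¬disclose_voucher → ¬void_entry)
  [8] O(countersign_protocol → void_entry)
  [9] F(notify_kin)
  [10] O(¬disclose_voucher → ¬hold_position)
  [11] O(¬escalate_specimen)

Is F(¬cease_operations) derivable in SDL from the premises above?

No

Premise 5 is O(cease_operations → ¬escalate_specimen); even if O(¬escalate_specimen) held, inferring O(cease_operations) would be affirming the consequent — invalid.
No other premise forces O(cease_operations). An ideal world satisfying every premise can still have ¬cease_operations true, so F(¬cease_operations) is not derivable.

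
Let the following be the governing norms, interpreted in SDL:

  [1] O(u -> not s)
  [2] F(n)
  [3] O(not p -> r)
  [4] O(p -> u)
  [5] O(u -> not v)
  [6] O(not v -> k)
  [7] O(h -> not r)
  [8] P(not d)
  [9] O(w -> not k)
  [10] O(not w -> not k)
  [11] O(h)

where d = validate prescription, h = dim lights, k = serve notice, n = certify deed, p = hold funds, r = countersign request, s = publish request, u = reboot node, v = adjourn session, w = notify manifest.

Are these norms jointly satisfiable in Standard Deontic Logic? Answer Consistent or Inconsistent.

Inconsistent

By case analysis on not w: premise 10 gives O(not w -> not k) and premise 9 gives O(w -> not k), so O(not k) either way.
Premise 6 is O(not v -> k); contrapositively O(not k -> v). Since O(not k) holds, K gives O(v).
Premise 5 is O(u -> not v); contrapositively O(v -> not u). Since O(v) holds, K gives O(not u).
Premise 4, O(p -> u), contraposes to O(not u -> not p); with O(not u) we get O(not p).
Applying K to premise 3 (O(not p -> r)) and O(not p) yields O(r).
Premise 7 is O(h -> not r); contrapositively O(r -> not h). Since O(r) holds, K gives O(not h).
Yet premise 11 states O(h).
We now have both O(not h) and O(h) — h is simultaneously obligatory and forbidden, violating the D-axiom.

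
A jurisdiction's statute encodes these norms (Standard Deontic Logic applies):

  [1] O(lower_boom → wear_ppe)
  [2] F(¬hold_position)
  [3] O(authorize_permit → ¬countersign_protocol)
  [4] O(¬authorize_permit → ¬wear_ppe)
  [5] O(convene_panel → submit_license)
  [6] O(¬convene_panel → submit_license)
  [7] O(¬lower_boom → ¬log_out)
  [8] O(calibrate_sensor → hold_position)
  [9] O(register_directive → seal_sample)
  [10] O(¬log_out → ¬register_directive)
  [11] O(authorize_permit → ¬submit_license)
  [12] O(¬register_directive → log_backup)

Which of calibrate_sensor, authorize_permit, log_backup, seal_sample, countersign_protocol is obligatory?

log_backup

Premises 6 and 5 are O(¬convene_panel → submit_license) and O(convene_panel → submit_license); every ideal world satisfies ¬convene_panel or convene_panel, so in either case submit_license holds — hence O(submit_license).
Premise 11, O(authorize_permit → ¬submit_license), contraposes to O(submit_license → ¬authorize_permit); with O(submit_license) we get O(¬authorize_permit).
Applying K to premise 4 (O(¬authorize_permit → ¬wear_ppe)) and O(¬authorize_permit) yields O(¬wear_ppe).
Premise 1 is O(lower_boom → wear_ppe); contrapositively O(¬wear_ppe → ¬lower_boom). Since O(¬wear_ppe) holds, K gives O(¬lower_boom).
With premise 7, O(¬lower_boom → ¬log_out), the K-axiom yields O(¬log_out).
Applying K to premise 10 (O(¬log_out → ¬register_directive)) and O(¬log_out) yields O(¬register_directive).
Premise 12 is O(¬register_directive → log_backup); since O(¬register_directive), deontic closure gives O(log_backup).
So O(log_backup) holds — log_backup is obligatory. None of the other listed options is made obligatory by any chain of premises.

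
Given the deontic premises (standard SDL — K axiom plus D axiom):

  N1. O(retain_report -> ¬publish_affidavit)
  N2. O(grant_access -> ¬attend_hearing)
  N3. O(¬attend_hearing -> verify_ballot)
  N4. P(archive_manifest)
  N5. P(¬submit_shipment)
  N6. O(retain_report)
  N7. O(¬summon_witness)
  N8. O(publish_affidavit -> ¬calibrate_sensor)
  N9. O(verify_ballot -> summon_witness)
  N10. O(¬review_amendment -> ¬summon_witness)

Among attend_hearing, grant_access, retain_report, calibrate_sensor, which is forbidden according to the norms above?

Premise 7 gives O(¬summon_witness).
Premise 9, O(verify_ballot -> summon_witness), contraposes to O(¬summon_witness -> ¬verify_ballot); with O(¬summon_witness) we get O(¬verify_ballot).
The contrapositive of premise 3 (O(¬attend_hearing -> verify_ballot)) is O(¬verify_ballot -> attend_hearing), and O(¬verify_ballot) is already established, so O(attend_hearing).
Premise 2 is O(grant_access -> ¬attend_hearing); contrapositively O(attend_hearing -> ¬grant_access). Since O(attend_hearing) holds, K gives O(¬grant_access).
So O(¬grant_access) holds, i.e. grant_access is forbidden. None of the other listed options is forbidden under the premises.

grant_access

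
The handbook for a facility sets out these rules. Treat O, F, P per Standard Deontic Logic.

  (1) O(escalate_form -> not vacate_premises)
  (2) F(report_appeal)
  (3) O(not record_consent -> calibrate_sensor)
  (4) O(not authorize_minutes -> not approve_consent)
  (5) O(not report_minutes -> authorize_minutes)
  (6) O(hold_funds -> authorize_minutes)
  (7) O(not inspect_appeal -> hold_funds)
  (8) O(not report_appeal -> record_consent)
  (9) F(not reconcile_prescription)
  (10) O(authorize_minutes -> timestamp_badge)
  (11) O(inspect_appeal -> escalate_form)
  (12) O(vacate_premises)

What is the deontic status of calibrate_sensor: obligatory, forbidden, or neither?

Neither

Premise 3 is O(not record_consent -> calibrate_sensor), but O(not record_consent) is not derivable from the premises, so it does not yield O(calibrate_sensor).
No premise or chain of K-axiom applications forces O(calibrate_sensor), and none forces O(not calibrate_sensor). So calibrate_sensor is neither obligatory nor forbidden under these norms.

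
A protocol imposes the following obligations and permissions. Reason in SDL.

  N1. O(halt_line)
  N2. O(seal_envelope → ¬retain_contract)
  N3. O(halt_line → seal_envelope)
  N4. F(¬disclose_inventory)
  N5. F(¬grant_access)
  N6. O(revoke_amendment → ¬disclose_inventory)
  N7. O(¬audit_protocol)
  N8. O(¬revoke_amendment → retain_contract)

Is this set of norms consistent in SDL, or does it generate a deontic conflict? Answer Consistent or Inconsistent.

From premise 1 we have O(halt_line).
Applying K to premise 3 (O(halt_line → seal_envelope)) and O(halt_line) yields O(seal_envelope).
Applying K to premise 2 (O(seal_envelope → ¬retain_contract)) and O(seal_envelope) yields O(¬retain_contract).
The contrapositive of premise 8 (O(¬revoke_amendment → retain_contract)) is O(¬retain_contract → revoke_amendment), and O(¬retain_contract) is already established, so O(revoke_amendment).
With premise 6, O(revoke_amendment → ¬disclose_inventory), the K-axiom yields O(¬disclose_inventory).
However, F(¬disclose_inventory) at premise 4 amounts to O(disclose_inventory).
We now have both O(¬disclose_inventory) and O(disclose_inventory) — disclose_inventory is simultaneously obligatory and forbidden, violating the D-axiom.

Inconsistent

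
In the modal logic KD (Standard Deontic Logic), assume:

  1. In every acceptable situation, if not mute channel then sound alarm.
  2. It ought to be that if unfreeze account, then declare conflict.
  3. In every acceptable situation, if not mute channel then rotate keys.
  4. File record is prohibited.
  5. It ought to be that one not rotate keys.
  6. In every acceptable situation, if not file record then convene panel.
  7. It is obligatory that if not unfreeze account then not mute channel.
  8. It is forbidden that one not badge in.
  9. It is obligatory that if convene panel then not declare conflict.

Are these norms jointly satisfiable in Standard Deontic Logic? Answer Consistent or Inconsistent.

Inconsistent

Premise 5 gives O(¬rotate_keys).
The contrapositive of premise 3 (O(¬mute_channel → rotate_keys)) is O(¬rotate_keys → mute_channel), and O(¬rotate_keys) is already established, so O(mute_channel).
Premise 7, O(¬unfreeze_account → ¬mute_channel), contraposes to O(mute_channel → unfreeze_account); with O(mute_channel) we get O(unfreeze_account).
With premise 2, O(unfreeze_account → declare_conflict), the K-axiom yields O(declare_conflict).
Premise 9 is O(convene_panel → ¬declare_conflict); contrapositively O(declare_conflict → ¬convene_panel). Since O(declare_conflict) holds, K gives O(¬convene_panel).
Premise 6 is O(¬file_record → convene_panel); contrapositively O(¬convene_panel → file_record). Since O(¬convene_panel) holds, K gives O(file_record).
But premise 4, F(file_record), means O(¬file_record).
We now have both O(file_record) and O(¬file_record) — file_record is simultaneously obligatory and forbidden, violating the D-axiom.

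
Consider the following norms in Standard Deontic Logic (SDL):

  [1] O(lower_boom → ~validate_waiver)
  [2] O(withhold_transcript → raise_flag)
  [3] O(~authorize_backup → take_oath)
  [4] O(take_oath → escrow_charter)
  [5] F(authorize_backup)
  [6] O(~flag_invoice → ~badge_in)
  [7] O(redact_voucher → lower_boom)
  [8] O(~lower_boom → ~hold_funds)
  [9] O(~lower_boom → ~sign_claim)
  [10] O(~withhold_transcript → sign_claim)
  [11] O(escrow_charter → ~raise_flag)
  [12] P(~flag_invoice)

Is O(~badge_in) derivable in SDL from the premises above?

Premise 6 is O(~flag_invoice → ~badge_in), but O(~flag_invoice) is not derivable from the premises (the permission P(~flag_invoice) asserts only ~O(flag_invoice), not O(~flag_invoice)), so it does not yield O(~badge_in).
No other premise forces O(~badge_in). An ideal world satisfying every premise can still have ~badge_in false, so O(~badge_in) is not derivable.

No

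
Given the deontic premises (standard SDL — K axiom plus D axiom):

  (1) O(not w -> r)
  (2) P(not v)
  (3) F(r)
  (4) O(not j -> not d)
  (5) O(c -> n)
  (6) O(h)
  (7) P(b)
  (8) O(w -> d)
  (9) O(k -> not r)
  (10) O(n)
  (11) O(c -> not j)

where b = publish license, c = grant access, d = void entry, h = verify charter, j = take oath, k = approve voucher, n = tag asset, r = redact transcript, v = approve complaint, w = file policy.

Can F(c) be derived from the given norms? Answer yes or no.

F(r) at premise 3 means O(not r).
The contrapositive of premise 1 (O(not w -> r)) is O(not r -> w), and O(not r) is already established, so O(w).
Premise 8 is O(w -> d); since O(w), deontic closure gives O(d).
Premise 4 is O(not j -> not d); contrapositively O(d -> j). Since O(d) holds, K gives O(j).
Premise 11 is O(c -> not j); contrapositively O(j -> not c). Since O(j) holds, K gives O(not c).
Premises 2, 5, 6, 7, 9, 10 do not contribute to this derivation.
So O(not c) holds, i.e. F(c). The claim follows.

Yes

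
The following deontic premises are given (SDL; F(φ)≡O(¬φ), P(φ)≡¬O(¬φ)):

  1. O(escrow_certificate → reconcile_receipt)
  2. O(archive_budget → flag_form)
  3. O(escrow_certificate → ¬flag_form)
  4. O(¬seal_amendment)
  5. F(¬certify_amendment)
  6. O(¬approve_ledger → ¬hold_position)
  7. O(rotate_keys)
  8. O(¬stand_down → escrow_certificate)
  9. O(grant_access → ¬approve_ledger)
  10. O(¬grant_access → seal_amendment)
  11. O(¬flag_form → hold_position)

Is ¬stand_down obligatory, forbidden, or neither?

Forbidden

Premise 4 states O(¬seal_amendment) outright.
Premise 10, O(¬grant_access → seal_amendment), contraposes to O(¬seal_amendment → grant_access); with O(¬seal_amendment) we get O(grant_access).
Premise 9 is O(grant_access → ¬approve_ledger); since O(grant_access), deontic closure gives O(¬approve_ledger).
Premise 6 is O(¬approve_ledger → ¬hold_position); since O(¬approve_ledger), deontic closure gives O(¬hold_position).
Premise 11 is O(¬flag_form → hold_position); contrapositively O(¬hold_position → flag_form). Since O(¬hold_position) holds, K gives O(flag_form).
The contrapositive of premise 3 (O(escrow_certificate → ¬flag_form)) is O(flag_form → ¬escrow_certificate), and O(flag_form) is already established, so O(¬escrow_certificate).
Premise 8, O(¬stand_down → escrow_certificate), contraposes to O(¬escrow_certificate → stand_down); with O(¬escrow_certificate) we get O(stand_down).
Premises 1, 2, 5, 7 do not contribute to this derivation.
Thus O(stand_down), which is F(¬stand_down): ¬stand_down is forbidden.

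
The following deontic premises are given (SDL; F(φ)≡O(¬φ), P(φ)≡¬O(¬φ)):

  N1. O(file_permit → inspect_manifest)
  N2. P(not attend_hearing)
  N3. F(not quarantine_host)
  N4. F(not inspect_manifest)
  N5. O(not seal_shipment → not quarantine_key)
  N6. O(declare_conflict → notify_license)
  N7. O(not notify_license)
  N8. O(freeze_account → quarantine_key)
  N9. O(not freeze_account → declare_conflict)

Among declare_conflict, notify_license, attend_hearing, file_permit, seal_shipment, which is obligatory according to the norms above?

Premise 7 gives O(not notify_license).
Premise 6 is O(declare_conflict → notify_license); contrapositively O(not notify_license → not declare_conflict). Since O(not notify_license) holds, K gives O(not declare_conflict).
Premise 9 is O(not freeze_account → declare_conflict); contrapositively O(not declare_conflict → freeze_account). Since O(not declare_conflict) holds, K gives O(freeze_account).
Premise 8 is O(freeze_account → quarantine_key); since O(freeze_account), deontic closure gives O(quarantine_key).
The contrapositive of premise 5 (O(not seal_shipment → not quarantine_key)) is O(quarantine_key → seal_shipment), and O(quarantine_key) is already established, so O(seal_shipment).
So O(seal_shipment) holds — seal_shipment is obligatory. None of the other listed options is made obligatory by any chain of premises.

seal_shipment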